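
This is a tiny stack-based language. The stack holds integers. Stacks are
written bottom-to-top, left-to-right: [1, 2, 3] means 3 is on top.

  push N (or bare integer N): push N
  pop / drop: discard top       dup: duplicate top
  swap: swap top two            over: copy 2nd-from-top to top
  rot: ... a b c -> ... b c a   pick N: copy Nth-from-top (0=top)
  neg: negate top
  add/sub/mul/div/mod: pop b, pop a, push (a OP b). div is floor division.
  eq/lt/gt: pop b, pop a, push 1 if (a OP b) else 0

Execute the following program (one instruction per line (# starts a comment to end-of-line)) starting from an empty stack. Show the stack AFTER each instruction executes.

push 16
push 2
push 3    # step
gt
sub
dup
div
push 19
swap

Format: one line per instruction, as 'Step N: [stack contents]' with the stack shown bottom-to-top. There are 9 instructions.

Step 1: [16]
Step 2: [16, 2]
Step 3: [16, 2, 3]
Step 4: [16, 0]
Step 5: [16]
Step 6: [16, 16]
Step 7: [1]
Step 8: [1, 19]
Step 9: [19, 1]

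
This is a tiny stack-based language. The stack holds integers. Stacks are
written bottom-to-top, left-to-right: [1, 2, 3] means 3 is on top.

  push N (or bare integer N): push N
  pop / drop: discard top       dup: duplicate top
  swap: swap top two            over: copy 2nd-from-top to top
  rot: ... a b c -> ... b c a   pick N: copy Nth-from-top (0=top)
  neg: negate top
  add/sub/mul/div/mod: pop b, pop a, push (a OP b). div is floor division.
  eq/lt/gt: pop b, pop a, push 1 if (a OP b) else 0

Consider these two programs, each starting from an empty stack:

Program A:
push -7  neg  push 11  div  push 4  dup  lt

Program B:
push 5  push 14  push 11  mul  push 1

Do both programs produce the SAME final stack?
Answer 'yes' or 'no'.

Answer: no

Derivation:
Program A trace:
  After 'push -7': [-7]
  After 'neg': [7]
  After 'push 11': [7, 11]
  After 'div': [0]
  After 'push 4': [0, 4]
  After 'dup': [0, 4, 4]
  After 'lt': [0, 0]
Program A final stack: [0, 0]

Program B trace:
  After 'push 5': [5]
  After 'push 14': [5, 14]
  After 'push 11': [5, 14, 11]
  After 'mul': [5, 154]
  After 'push 1': [5, 154, 1]
Program B final stack: [5, 154, 1]
Same: no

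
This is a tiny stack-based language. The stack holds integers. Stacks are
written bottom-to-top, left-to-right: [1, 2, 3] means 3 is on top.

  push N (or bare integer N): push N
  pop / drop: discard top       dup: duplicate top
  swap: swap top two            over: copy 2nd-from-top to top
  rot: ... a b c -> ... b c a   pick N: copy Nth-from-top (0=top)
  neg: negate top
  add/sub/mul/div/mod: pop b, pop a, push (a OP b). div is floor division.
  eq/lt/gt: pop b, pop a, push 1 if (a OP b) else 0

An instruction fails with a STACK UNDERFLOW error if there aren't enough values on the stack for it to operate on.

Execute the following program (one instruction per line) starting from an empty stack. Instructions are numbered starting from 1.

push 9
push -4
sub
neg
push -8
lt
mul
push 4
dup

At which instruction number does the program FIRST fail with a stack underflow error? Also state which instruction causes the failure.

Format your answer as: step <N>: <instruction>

Step 1 ('push 9'): stack = [9], depth = 1
Step 2 ('push -4'): stack = [9, -4], depth = 2
Step 3 ('sub'): stack = [13], depth = 1
Step 4 ('neg'): stack = [-13], depth = 1
Step 5 ('push -8'): stack = [-13, -8], depth = 2
Step 6 ('lt'): stack = [1], depth = 1
Step 7 ('mul'): needs 2 value(s) but depth is 1 — STACK UNDERFLOW

Answer: step 7: mul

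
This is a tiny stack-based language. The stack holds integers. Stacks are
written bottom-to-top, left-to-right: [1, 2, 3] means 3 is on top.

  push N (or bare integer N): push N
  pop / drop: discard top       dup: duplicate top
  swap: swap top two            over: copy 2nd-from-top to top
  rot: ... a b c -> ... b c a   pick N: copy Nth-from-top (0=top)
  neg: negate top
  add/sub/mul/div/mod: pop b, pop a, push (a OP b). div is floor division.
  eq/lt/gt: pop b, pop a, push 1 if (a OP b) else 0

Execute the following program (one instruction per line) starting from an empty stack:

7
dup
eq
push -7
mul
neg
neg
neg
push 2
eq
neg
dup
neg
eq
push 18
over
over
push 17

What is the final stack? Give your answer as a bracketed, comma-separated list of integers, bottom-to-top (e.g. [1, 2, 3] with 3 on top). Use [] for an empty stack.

Answer: [1, 18, 1, 18, 17]

Derivation:
After 'push 7': [7]
After 'dup': [7, 7]
After 'eq': [1]
After 'push -7': [1, -7]
After 'mul': [-7]
After 'neg': [7]
After 'neg': [-7]
After 'neg': [7]
After 'push 2': [7, 2]
After 'eq': [0]
After 'neg': [0]
After 'dup': [0, 0]
After 'neg': [0, 0]
After 'eq': [1]
After 'push 18': [1, 18]
After 'over': [1, 18, 1]
After 'over': [1, 18, 1, 18]
After 'push 17': [1, 18, 1, 18, 17]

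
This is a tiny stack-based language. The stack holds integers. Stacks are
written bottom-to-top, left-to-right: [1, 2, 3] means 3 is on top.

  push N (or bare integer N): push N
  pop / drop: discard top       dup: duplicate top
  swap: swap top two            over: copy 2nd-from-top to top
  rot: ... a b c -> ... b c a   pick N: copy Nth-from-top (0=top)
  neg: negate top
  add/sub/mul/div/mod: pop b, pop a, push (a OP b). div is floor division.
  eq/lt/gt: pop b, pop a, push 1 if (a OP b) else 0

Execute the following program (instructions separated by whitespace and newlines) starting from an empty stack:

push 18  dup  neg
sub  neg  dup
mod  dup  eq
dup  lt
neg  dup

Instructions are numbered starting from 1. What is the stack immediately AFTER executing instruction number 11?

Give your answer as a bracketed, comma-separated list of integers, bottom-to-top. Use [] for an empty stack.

Answer: [0]

Derivation:
Step 1 ('push 18'): [18]
Step 2 ('dup'): [18, 18]
Step 3 ('neg'): [18, -18]
Step 4 ('sub'): [36]
Step 5 ('neg'): [-36]
Step 6 ('dup'): [-36, -36]
Step 7 ('mod'): [0]
Step 8 ('dup'): [0, 0]
Step 9 ('eq'): [1]
Step 10 ('dup'): [1, 1]
Step 11 ('lt'): [0]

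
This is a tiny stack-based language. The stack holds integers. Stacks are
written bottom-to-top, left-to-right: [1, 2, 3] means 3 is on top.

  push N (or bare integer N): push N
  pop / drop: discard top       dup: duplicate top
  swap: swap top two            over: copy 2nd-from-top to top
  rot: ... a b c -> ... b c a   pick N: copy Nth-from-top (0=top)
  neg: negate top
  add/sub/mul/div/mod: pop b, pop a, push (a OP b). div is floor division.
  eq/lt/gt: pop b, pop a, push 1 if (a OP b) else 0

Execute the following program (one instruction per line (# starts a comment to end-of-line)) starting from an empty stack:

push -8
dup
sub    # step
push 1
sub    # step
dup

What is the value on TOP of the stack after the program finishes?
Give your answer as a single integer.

Answer: -1

Derivation:
After 'push -8': [-8]
After 'dup': [-8, -8]
After 'sub': [0]
After 'push 1': [0, 1]
After 'sub': [-1]
After 'dup': [-1, -1]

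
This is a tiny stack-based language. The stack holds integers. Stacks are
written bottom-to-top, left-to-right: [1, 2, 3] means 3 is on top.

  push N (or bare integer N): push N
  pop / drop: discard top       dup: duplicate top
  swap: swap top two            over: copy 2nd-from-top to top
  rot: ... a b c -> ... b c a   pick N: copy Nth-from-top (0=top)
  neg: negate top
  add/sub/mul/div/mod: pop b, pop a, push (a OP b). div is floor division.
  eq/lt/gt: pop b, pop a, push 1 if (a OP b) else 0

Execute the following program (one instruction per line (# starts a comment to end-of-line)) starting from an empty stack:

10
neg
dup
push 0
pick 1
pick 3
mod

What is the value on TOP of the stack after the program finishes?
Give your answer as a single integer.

After 'push 10': [10]
After 'neg': [-10]
After 'dup': [-10, -10]
After 'push 0': [-10, -10, 0]
After 'pick 1': [-10, -10, 0, -10]
After 'pick 3': [-10, -10, 0, -10, -10]
After 'mod': [-10, -10, 0, 0]

Answer: 0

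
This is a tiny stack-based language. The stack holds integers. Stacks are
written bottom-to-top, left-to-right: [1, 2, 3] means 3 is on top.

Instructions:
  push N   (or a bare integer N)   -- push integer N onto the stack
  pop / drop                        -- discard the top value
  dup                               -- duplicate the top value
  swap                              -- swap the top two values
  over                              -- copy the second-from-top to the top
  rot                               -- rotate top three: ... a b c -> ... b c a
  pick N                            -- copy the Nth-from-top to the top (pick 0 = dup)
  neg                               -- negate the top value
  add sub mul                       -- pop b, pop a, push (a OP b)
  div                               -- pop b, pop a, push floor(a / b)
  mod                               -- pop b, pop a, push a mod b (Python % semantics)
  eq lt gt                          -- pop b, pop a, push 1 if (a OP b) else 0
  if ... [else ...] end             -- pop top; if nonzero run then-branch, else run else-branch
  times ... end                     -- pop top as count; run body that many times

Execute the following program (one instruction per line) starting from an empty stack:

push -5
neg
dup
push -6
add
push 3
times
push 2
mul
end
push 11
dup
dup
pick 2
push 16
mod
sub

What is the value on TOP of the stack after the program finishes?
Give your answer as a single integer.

After 'push -5': [-5]
After 'neg': [5]
After 'dup': [5, 5]
After 'push -6': [5, 5, -6]
After 'add': [5, -1]
After 'push 3': [5, -1, 3]
After 'times': [5, -1]
After 'push 2': [5, -1, 2]
After 'mul': [5, -2]
After 'push 2': [5, -2, 2]
After 'mul': [5, -4]
After 'push 2': [5, -4, 2]
After 'mul': [5, -8]
After 'push 11': [5, -8, 11]
After 'dup': [5, -8, 11, 11]
After 'dup': [5, -8, 11, 11, 11]
After 'pick 2': [5, -8, 11, 11, 11, 11]
After 'push 16': [5, -8, 11, 11, 11, 11, 16]
After 'mod': [5, -8, 11, 11, 11, 11]
After 'sub': [5, -8, 11, 11, 0]

Answer: 0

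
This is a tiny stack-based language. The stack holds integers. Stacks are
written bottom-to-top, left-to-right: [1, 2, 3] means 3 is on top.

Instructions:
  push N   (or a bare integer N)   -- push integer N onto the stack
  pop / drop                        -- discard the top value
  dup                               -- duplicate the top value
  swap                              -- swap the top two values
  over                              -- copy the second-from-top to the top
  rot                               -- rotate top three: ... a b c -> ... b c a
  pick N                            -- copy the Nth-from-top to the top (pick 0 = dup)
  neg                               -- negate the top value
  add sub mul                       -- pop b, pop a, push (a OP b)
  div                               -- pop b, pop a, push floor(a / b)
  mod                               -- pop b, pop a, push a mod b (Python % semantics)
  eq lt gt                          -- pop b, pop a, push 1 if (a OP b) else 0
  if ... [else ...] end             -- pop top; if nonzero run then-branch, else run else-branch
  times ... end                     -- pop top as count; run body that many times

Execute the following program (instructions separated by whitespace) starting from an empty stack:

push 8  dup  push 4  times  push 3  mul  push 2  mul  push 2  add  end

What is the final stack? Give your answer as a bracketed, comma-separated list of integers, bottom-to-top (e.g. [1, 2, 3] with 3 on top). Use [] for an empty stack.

After 'push 8': [8]
After 'dup': [8, 8]
After 'push 4': [8, 8, 4]
After 'times': [8, 8]
After 'push 3': [8, 8, 3]
After 'mul': [8, 24]
After 'push 2': [8, 24, 2]
After 'mul': [8, 48]
After 'push 2': [8, 48, 2]
After 'add': [8, 50]
After 'push 3': [8, 50, 3]
After 'mul': [8, 150]
  ...
After 'push 3': [8, 302, 3]
After 'mul': [8, 906]
After 'push 2': [8, 906, 2]
After 'mul': [8, 1812]
After 'push 2': [8, 1812, 2]
After 'add': [8, 1814]
After 'push 3': [8, 1814, 3]
After 'mul': [8, 5442]
After 'push 2': [8, 5442, 2]
After 'mul': [8, 10884]
After 'push 2': [8, 10884, 2]
After 'add': [8, 10886]

Answer: [8, 10886]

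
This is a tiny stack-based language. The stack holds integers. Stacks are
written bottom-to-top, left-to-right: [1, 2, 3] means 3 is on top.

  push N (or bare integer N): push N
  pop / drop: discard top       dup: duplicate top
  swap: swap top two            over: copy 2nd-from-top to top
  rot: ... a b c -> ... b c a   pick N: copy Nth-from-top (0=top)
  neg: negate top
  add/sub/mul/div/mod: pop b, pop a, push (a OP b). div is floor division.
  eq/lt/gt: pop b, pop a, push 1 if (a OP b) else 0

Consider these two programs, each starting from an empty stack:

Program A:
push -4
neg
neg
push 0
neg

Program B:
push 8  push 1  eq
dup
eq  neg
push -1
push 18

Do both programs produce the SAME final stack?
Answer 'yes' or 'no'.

Program A trace:
  After 'push -4': [-4]
  After 'neg': [4]
  After 'neg': [-4]
  After 'push 0': [-4, 0]
  After 'neg': [-4, 0]
Program A final stack: [-4, 0]

Program B trace:
  After 'push 8': [8]
  After 'push 1': [8, 1]
  After 'eq': [0]
  After 'dup': [0, 0]
  After 'eq': [1]
  After 'neg': [-1]
  After 'push -1': [-1, -1]
  After 'push 18': [-1, -1, 18]
Program B final stack: [-1, -1, 18]
Same: no

Answer: no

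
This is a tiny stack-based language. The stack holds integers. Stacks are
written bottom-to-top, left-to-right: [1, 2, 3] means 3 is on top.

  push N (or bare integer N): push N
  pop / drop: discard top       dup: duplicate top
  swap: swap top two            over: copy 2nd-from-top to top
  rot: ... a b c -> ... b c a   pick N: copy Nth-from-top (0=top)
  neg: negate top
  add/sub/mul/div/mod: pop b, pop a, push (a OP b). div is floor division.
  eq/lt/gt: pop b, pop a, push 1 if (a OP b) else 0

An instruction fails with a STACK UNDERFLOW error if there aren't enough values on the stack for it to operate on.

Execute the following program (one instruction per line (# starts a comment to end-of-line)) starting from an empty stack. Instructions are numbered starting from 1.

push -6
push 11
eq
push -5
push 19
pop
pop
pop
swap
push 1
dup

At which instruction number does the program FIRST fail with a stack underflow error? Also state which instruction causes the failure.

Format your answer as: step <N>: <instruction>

Step 1 ('push -6'): stack = [-6], depth = 1
Step 2 ('push 11'): stack = [-6, 11], depth = 2
Step 3 ('eq'): stack = [0], depth = 1
Step 4 ('push -5'): stack = [0, -5], depth = 2
Step 5 ('push 19'): stack = [0, -5, 19], depth = 3
Step 6 ('pop'): stack = [0, -5], depth = 2
Step 7 ('pop'): stack = [0], depth = 1
Step 8 ('pop'): stack = [], depth = 0
Step 9 ('swap'): needs 2 value(s) but depth is 0 — STACK UNDERFLOW

Answer: step 9: swap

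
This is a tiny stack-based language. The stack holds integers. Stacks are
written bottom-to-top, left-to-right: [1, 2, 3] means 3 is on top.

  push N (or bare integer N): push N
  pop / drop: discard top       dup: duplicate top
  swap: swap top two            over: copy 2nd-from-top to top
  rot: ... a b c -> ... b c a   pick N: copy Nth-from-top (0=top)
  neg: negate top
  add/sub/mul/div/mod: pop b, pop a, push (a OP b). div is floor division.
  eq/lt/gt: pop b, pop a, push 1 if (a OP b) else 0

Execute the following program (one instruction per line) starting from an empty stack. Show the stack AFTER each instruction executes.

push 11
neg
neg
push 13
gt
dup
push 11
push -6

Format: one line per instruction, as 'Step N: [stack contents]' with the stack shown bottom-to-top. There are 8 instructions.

Step 1: [11]
Step 2: [-11]
Step 3: [11]
Step 4: [11, 13]
Step 5: [0]
Step 6: [0, 0]
Step 7: [0, 0, 11]
Step 8: [0, 0, 11, -6]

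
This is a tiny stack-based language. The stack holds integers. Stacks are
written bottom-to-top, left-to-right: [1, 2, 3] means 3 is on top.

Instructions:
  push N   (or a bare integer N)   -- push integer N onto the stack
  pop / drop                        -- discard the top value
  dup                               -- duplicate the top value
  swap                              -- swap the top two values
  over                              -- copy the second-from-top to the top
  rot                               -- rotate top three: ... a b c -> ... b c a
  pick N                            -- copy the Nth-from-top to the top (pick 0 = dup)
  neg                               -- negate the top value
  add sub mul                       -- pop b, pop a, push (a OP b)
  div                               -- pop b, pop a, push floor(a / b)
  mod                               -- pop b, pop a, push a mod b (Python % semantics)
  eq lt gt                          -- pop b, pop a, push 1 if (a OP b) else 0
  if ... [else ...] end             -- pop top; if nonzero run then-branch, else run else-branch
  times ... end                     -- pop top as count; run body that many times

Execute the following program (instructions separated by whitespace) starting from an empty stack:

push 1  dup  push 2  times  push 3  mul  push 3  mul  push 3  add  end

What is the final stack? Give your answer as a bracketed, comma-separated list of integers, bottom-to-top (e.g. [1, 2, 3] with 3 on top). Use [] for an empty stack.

After 'push 1': [1]
After 'dup': [1, 1]
After 'push 2': [1, 1, 2]
After 'times': [1, 1]
After 'push 3': [1, 1, 3]
After 'mul': [1, 3]
After 'push 3': [1, 3, 3]
After 'mul': [1, 9]
After 'push 3': [1, 9, 3]
After 'add': [1, 12]
After 'push 3': [1, 12, 3]
After 'mul': [1, 36]
After 'push 3': [1, 36, 3]
After 'mul': [1, 108]
After 'push 3': [1, 108, 3]
After 'add': [1, 111]

Answer: [1, 111]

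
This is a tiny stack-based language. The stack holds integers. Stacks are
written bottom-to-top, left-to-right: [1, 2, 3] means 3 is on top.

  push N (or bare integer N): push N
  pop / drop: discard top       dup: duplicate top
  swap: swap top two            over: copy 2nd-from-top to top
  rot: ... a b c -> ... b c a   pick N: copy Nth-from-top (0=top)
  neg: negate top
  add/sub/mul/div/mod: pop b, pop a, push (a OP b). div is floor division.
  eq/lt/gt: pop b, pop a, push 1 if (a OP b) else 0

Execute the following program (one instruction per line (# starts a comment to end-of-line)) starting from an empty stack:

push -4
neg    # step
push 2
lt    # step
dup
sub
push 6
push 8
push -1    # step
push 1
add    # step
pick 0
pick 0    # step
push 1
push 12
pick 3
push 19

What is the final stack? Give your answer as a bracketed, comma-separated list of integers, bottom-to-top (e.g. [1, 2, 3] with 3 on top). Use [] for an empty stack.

Answer: [0, 6, 8, 0, 0, 0, 1, 12, 0, 19]

Derivation:
After 'push -4': [-4]
After 'neg': [4]
After 'push 2': [4, 2]
After 'lt': [0]
After 'dup': [0, 0]
After 'sub': [0]
After 'push 6': [0, 6]
After 'push 8': [0, 6, 8]
After 'push -1': [0, 6, 8, -1]
After 'push 1': [0, 6, 8, -1, 1]
After 'add': [0, 6, 8, 0]
After 'pick 0': [0, 6, 8, 0, 0]
After 'pick 0': [0, 6, 8, 0, 0, 0]
After 'push 1': [0, 6, 8, 0, 0, 0, 1]
After 'push 12': [0, 6, 8, 0, 0, 0, 1, 12]
After 'pick 3': [0, 6, 8, 0, 0, 0, 1, 12, 0]
After 'push 19': [0, 6, 8, 0, 0, 0, 1, 12, 0, 19]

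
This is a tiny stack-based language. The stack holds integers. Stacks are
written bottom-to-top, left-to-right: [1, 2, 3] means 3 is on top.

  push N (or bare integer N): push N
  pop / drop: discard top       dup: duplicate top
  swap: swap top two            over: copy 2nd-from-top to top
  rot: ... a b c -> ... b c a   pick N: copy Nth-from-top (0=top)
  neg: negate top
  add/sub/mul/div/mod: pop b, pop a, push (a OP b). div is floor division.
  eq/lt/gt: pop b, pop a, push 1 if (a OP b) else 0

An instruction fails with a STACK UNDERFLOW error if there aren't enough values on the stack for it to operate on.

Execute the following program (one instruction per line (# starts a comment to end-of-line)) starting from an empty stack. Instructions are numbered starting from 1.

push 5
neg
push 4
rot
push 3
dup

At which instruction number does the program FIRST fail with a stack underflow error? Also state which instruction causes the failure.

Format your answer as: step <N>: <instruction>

Step 1 ('push 5'): stack = [5], depth = 1
Step 2 ('neg'): stack = [-5], depth = 1
Step 3 ('push 4'): stack = [-5, 4], depth = 2
Step 4 ('rot'): needs 3 value(s) but depth is 2 — STACK UNDERFLOW

Answer: step 4: rot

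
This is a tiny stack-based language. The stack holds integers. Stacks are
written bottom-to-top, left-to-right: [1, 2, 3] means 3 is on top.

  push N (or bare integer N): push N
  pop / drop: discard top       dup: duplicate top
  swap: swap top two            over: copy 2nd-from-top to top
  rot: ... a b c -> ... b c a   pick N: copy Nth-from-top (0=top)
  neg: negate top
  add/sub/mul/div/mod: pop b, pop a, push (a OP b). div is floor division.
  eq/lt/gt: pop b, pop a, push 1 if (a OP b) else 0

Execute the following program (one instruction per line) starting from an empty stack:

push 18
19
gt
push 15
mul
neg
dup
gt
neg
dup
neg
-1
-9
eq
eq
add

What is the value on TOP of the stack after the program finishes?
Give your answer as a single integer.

After 'push 18': [18]
After 'push 19': [18, 19]
After 'gt': [0]
After 'push 15': [0, 15]
After 'mul': [0]
After 'neg': [0]
After 'dup': [0, 0]
After 'gt': [0]
After 'neg': [0]
After 'dup': [0, 0]
After 'neg': [0, 0]
After 'push -1': [0, 0, -1]
After 'push -9': [0, 0, -1, -9]
After 'eq': [0, 0, 0]
After 'eq': [0, 1]
After 'add': [1]

Answer: 1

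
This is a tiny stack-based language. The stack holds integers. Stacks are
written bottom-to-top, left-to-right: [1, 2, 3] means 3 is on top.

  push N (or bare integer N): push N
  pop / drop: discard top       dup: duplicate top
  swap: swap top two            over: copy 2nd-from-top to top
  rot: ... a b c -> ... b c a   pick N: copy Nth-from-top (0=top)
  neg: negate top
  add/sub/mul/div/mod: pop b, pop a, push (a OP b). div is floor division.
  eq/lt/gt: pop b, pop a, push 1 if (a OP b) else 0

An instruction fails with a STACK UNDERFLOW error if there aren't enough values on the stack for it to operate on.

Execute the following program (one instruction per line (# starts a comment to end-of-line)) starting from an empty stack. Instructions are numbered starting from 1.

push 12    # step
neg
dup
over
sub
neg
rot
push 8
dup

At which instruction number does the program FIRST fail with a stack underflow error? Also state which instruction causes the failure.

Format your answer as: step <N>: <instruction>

Step 1 ('push 12'): stack = [12], depth = 1
Step 2 ('neg'): stack = [-12], depth = 1
Step 3 ('dup'): stack = [-12, -12], depth = 2
Step 4 ('over'): stack = [-12, -12, -12], depth = 3
Step 5 ('sub'): stack = [-12, 0], depth = 2
Step 6 ('neg'): stack = [-12, 0], depth = 2
Step 7 ('rot'): needs 3 value(s) but depth is 2 — STACK UNDERFLOW

Answer: step 7: rot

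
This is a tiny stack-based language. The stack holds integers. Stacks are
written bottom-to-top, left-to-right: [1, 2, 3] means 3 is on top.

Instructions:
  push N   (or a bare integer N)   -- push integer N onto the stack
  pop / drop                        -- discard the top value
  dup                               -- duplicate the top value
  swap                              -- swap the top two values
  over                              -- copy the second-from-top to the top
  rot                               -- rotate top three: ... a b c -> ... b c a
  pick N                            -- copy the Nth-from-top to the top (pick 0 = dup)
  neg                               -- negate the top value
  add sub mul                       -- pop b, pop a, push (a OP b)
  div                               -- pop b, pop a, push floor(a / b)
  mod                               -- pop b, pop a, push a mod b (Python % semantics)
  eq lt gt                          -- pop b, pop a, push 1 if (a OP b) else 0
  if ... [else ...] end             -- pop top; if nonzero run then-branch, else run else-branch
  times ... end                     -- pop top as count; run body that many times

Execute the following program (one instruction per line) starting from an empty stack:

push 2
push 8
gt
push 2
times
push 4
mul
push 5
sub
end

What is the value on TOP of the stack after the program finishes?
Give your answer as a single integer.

After 'push 2': [2]
After 'push 8': [2, 8]
After 'gt': [0]
After 'push 2': [0, 2]
After 'times': [0]
After 'push 4': [0, 4]
After 'mul': [0]
After 'push 5': [0, 5]
After 'sub': [-5]
After 'push 4': [-5, 4]
After 'mul': [-20]
After 'push 5': [-20, 5]
After 'sub': [-25]

Answer: -25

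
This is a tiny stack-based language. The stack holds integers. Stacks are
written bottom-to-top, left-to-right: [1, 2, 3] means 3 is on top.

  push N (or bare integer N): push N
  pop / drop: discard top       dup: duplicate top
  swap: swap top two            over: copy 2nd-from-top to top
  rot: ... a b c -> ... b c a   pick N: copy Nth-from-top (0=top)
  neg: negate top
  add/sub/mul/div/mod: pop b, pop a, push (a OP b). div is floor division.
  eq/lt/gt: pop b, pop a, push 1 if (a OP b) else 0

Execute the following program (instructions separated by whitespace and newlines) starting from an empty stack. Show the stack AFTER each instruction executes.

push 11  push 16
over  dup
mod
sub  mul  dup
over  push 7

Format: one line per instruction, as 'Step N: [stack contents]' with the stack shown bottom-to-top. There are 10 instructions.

Step 1: [11]
Step 2: [11, 16]
Step 3: [11, 16, 11]
Step 4: [11, 16, 11, 11]
Step 5: [11, 16, 0]
Step 6: [11, 16]
Step 7: [176]
Step 8: [176, 176]
Step 9: [176, 176, 176]
Step 10: [176, 176, 176, 7]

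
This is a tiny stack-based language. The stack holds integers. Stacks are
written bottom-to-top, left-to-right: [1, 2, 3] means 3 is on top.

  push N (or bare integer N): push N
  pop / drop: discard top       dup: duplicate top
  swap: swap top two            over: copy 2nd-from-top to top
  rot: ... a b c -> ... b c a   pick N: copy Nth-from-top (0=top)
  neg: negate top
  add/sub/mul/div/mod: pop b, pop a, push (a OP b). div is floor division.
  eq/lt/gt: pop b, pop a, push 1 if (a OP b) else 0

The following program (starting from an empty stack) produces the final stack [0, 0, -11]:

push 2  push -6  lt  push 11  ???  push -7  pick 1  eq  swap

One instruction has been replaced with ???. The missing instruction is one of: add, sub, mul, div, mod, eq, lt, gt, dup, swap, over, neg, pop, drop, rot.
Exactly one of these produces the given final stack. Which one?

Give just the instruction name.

Stack before ???: [0, 11]
Stack after ???:  [0, -11]
The instruction that transforms [0, 11] -> [0, -11] is: neg

Answer: neg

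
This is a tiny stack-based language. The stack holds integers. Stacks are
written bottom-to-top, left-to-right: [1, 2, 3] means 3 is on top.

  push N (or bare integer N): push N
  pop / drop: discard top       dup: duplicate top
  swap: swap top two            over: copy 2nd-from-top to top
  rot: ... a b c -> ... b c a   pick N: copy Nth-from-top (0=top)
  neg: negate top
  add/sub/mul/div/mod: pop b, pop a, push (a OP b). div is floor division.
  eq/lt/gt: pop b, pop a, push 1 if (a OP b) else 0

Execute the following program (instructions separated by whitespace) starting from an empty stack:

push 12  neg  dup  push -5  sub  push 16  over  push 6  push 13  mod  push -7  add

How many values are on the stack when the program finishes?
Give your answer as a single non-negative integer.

Answer: 5

Derivation:
After 'push 12': stack = [12] (depth 1)
After 'neg': stack = [-12] (depth 1)
After 'dup': stack = [-12, -12] (depth 2)
After 'push -5': stack = [-12, -12, -5] (depth 3)
After 'sub': stack = [-12, -7] (depth 2)
After 'push 16': stack = [-12, -7, 16] (depth 3)
After 'over': stack = [-12, -7, 16, -7] (depth 4)
After 'push 6': stack = [-12, -7, 16, -7, 6] (depth 5)
After 'push 13': stack = [-12, -7, 16, -7, 6, 13] (depth 6)
After 'mod': stack = [-12, -7, 16, -7, 6] (depth 5)
After 'push -7': stack = [-12, -7, 16, -7, 6, -7] (depth 6)
After 'add': stack = [-12, -7, 16, -7, -1] (depth 5)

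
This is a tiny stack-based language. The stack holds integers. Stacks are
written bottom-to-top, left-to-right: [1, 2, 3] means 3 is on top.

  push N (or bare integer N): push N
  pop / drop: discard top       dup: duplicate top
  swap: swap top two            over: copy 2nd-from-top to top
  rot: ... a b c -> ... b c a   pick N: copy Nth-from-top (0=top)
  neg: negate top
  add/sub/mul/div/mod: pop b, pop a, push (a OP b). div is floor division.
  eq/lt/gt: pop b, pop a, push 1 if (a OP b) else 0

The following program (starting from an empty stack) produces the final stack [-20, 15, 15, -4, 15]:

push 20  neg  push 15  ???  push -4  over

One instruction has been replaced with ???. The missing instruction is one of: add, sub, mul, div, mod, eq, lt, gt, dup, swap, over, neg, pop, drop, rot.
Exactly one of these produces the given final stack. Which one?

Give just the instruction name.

Stack before ???: [-20, 15]
Stack after ???:  [-20, 15, 15]
The instruction that transforms [-20, 15] -> [-20, 15, 15] is: dup

Answer: dup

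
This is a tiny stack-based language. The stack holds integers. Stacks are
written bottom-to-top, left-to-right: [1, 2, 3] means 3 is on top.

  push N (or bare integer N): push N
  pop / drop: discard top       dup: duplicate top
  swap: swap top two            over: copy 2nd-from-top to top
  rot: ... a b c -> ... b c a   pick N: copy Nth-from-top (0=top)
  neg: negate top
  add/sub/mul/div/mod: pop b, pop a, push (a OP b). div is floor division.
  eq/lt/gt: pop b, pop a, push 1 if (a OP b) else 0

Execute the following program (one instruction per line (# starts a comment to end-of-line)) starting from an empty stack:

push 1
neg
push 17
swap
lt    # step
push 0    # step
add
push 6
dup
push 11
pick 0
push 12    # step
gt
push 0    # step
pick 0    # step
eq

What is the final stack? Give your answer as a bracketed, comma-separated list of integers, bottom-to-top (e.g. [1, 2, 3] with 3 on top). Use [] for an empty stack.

Answer: [0, 6, 6, 11, 0, 1]

Derivation:
After 'push 1': [1]
After 'neg': [-1]
After 'push 17': [-1, 17]
After 'swap': [17, -1]
After 'lt': [0]
After 'push 0': [0, 0]
After 'add': [0]
After 'push 6': [0, 6]
After 'dup': [0, 6, 6]
After 'push 11': [0, 6, 6, 11]
After 'pick 0': [0, 6, 6, 11, 11]
After 'push 12': [0, 6, 6, 11, 11, 12]
After 'gt': [0, 6, 6, 11, 0]
After 'push 0': [0, 6, 6, 11, 0, 0]
After 'pick 0': [0, 6, 6, 11, 0, 0, 0]
After 'eq': [0, 6, 6, 11, 0, 1]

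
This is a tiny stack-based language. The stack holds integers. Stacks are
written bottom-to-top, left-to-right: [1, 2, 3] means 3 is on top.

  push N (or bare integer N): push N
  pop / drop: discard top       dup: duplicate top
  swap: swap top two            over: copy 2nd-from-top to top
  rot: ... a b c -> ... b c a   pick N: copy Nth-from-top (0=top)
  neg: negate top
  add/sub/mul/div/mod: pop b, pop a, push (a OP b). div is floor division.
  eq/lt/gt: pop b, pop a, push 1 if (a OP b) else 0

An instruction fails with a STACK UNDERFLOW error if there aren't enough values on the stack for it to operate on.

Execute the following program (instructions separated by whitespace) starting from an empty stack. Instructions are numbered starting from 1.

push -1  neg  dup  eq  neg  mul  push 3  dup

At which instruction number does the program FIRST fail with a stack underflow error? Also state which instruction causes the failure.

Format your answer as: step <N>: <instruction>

Answer: step 6: mul

Derivation:
Step 1 ('push -1'): stack = [-1], depth = 1
Step 2 ('neg'): stack = [1], depth = 1
Step 3 ('dup'): stack = [1, 1], depth = 2
Step 4 ('eq'): stack = [1], depth = 1
Step 5 ('neg'): stack = [-1], depth = 1
Step 6 ('mul'): needs 2 value(s) but depth is 1 — STACK UNDERFLOW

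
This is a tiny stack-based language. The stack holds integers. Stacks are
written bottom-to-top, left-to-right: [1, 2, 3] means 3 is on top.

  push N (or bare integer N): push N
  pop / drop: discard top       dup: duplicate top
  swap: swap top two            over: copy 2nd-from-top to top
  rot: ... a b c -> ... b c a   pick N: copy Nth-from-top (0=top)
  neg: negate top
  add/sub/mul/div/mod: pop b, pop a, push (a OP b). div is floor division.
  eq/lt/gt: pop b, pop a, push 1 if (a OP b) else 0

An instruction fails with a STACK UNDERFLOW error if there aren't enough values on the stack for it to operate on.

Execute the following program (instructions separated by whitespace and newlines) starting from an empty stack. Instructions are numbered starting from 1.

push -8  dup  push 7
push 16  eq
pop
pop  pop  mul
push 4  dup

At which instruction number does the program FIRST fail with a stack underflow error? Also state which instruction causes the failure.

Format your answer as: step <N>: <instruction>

Step 1 ('push -8'): stack = [-8], depth = 1
Step 2 ('dup'): stack = [-8, -8], depth = 2
Step 3 ('push 7'): stack = [-8, -8, 7], depth = 3
Step 4 ('push 16'): stack = [-8, -8, 7, 16], depth = 4
Step 5 ('eq'): stack = [-8, -8, 0], depth = 3
Step 6 ('pop'): stack = [-8, -8], depth = 2
Step 7 ('pop'): stack = [-8], depth = 1
Step 8 ('pop'): stack = [], depth = 0
Step 9 ('mul'): needs 2 value(s) but depth is 0 — STACK UNDERFLOW

Answer: step 9: mul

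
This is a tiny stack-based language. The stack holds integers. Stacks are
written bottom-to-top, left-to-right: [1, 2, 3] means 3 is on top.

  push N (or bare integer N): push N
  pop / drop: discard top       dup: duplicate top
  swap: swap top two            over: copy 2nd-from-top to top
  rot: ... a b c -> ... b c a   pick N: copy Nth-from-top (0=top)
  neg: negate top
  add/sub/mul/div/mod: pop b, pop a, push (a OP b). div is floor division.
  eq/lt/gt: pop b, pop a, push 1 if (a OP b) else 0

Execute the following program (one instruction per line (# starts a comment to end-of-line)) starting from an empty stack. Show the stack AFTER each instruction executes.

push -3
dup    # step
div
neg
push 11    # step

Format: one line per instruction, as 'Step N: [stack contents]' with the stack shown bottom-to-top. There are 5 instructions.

Step 1: [-3]
Step 2: [-3, -3]
Step 3: [1]
Step 4: [-1]
Step 5: [-1, 11]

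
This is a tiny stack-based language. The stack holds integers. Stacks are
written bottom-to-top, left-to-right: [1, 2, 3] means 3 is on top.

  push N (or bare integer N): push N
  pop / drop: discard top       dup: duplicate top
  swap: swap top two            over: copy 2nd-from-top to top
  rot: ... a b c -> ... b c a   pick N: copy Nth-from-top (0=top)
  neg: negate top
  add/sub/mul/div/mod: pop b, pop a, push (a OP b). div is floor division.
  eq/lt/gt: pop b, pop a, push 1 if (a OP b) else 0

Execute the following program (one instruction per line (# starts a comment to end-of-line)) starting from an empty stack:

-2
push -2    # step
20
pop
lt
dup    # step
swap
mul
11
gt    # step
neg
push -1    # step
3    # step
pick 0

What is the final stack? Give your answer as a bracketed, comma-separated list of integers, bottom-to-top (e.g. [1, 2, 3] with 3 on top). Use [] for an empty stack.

After 'push -2': [-2]
After 'push -2': [-2, -2]
After 'push 20': [-2, -2, 20]
After 'pop': [-2, -2]
After 'lt': [0]
After 'dup': [0, 0]
After 'swap': [0, 0]
After 'mul': [0]
After 'push 11': [0, 11]
After 'gt': [0]
After 'neg': [0]
After 'push -1': [0, -1]
After 'push 3': [0, -1, 3]
After 'pick 0': [0, -1, 3, 3]

Answer: [0, -1, 3, 3]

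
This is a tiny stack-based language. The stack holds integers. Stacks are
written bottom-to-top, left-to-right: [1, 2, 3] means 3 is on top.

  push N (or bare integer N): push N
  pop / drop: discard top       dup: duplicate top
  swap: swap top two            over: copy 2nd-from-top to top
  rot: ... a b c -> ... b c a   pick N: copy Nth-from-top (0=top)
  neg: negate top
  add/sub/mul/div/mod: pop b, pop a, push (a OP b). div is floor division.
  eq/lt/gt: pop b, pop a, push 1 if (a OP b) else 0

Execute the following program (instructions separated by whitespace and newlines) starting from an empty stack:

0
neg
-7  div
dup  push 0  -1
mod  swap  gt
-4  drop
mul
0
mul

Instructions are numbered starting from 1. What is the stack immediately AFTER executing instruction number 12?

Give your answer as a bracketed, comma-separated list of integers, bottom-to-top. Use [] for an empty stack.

Step 1 ('0'): [0]
Step 2 ('neg'): [0]
Step 3 ('-7'): [0, -7]
Step 4 ('div'): [0]
Step 5 ('dup'): [0, 0]
Step 6 ('push 0'): [0, 0, 0]
Step 7 ('-1'): [0, 0, 0, -1]
Step 8 ('mod'): [0, 0, 0]
Step 9 ('swap'): [0, 0, 0]
Step 10 ('gt'): [0, 0]
Step 11 ('-4'): [0, 0, -4]
Step 12 ('drop'): [0, 0]

Answer: [0, 0]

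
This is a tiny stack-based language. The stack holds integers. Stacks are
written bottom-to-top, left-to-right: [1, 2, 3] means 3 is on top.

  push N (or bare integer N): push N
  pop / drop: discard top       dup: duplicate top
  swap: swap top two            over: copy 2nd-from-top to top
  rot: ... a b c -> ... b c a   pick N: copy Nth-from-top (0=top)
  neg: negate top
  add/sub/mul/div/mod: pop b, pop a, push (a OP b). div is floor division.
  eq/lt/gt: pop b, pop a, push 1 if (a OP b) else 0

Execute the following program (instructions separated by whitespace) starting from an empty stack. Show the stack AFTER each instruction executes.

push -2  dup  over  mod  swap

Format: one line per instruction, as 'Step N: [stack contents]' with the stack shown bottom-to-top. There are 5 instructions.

Step 1: [-2]
Step 2: [-2, -2]
Step 3: [-2, -2, -2]
Step 4: [-2, 0]
Step 5: [0, -2]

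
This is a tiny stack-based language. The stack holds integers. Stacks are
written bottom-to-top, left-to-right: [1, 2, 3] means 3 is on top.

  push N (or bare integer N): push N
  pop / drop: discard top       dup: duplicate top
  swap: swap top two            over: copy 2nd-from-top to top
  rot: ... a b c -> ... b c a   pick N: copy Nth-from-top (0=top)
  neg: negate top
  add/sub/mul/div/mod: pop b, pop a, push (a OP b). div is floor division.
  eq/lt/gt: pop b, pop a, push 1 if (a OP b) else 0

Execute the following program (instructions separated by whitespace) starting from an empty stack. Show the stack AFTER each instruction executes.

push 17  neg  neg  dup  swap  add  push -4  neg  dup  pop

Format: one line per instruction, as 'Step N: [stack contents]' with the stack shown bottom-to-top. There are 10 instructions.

Step 1: [17]
Step 2: [-17]
Step 3: [17]
Step 4: [17, 17]
Step 5: [17, 17]
Step 6: [34]
Step 7: [34, -4]
Step 8: [34, 4]
Step 9: [34, 4, 4]
Step 10: [34, 4]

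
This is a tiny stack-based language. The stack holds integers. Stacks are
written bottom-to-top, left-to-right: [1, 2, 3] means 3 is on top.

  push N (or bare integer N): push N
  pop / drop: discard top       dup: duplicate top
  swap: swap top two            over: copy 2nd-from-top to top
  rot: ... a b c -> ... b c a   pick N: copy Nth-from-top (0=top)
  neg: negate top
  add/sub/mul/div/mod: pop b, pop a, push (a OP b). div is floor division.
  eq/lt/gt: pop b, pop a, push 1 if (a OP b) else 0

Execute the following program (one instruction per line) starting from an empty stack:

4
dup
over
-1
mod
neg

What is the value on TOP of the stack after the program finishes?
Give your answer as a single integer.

Answer: 0

Derivation:
After 'push 4': [4]
After 'dup': [4, 4]
After 'over': [4, 4, 4]
After 'push -1': [4, 4, 4, -1]
After 'mod': [4, 4, 0]
After 'neg': [4, 4, 0]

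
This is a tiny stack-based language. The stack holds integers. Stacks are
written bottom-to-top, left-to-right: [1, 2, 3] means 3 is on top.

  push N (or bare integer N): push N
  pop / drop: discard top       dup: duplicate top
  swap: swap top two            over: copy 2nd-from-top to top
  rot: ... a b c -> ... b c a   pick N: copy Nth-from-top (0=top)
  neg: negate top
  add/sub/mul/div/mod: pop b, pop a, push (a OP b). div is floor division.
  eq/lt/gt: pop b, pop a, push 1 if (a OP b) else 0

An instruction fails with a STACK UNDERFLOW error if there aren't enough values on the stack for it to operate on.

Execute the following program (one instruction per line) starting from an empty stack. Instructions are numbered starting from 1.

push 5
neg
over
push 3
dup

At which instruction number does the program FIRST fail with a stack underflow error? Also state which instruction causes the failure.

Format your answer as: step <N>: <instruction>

Step 1 ('push 5'): stack = [5], depth = 1
Step 2 ('neg'): stack = [-5], depth = 1
Step 3 ('over'): needs 2 value(s) but depth is 1 — STACK UNDERFLOW

Answer: step 3: over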